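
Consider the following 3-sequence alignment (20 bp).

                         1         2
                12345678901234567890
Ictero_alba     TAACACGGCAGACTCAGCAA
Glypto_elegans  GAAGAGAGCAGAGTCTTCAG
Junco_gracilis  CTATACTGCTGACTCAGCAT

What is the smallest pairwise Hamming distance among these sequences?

Pairwise Hamming distances:
  Ictero_alba vs Glypto_elegans: 8
  Ictero_alba vs Junco_gracilis: 6
  Glypto_elegans vs Junco_gracilis: 10
The smallest is 6, between Ictero_alba and Junco_gracilis.

6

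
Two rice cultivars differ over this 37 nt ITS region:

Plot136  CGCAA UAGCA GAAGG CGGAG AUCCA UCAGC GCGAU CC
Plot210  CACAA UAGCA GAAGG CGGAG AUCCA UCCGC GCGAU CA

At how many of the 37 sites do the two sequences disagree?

3

The sequences differ at positions 2 (G/A), 28 (A/C), 37 (C/A).
That gives 3 mismatches out of 37 aligned sites, so the Hamming distance is 3.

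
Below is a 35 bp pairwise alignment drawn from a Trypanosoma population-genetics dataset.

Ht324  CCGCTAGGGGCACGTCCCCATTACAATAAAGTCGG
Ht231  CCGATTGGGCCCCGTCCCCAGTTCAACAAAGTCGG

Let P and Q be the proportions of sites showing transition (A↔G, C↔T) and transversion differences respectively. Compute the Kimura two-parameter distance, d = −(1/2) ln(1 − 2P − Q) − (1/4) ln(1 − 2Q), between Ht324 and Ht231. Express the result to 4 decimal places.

Mismatches occur at site 4 (C→A, transversion), site 6 (A→T, transversion), site 10 (G→C, transversion), site 12 (A→C, transversion), site 21 (T→G, transversion), site 23 (A→T, transversion), site 27 (T→C, transition).
Of the 7 differences, 1 transition and 6 transversions over 35 sites: P = 1/35 = 0.028571, Q = 6/35 = 0.171429.
d = −0.5·ln(0.771429) − 0.25·ln(0.657142) = −0.5·(-0.259511) − 0.25·(-0.419855) = 0.2347.

0.2347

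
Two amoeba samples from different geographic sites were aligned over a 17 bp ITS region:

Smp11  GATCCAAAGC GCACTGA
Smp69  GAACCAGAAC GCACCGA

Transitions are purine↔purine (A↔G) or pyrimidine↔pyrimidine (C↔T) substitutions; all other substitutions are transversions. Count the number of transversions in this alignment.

Mismatches occur at site 3 (T↔A, transversion), site 7 (A↔G, transition), site 9 (G↔A, transition), site 15 (T↔C, transition).
Of the 4 differences, 3 transitions and 1 transversion, so the answer is 1.

1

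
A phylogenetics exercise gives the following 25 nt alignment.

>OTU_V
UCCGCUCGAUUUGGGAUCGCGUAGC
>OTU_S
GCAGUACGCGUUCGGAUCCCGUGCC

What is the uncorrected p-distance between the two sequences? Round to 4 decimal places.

0.4000

The sequences differ at positions 1 (U/G), 3 (C/A), 5 (C/U), 6 (U/A), 9 (A/C), 10 (U/G), 13 (G/C), 19 (G/C), 23 (A/G), 24 (G/C).
There are 10 differences over 25 sites, so p = 10/25 = 0.4000.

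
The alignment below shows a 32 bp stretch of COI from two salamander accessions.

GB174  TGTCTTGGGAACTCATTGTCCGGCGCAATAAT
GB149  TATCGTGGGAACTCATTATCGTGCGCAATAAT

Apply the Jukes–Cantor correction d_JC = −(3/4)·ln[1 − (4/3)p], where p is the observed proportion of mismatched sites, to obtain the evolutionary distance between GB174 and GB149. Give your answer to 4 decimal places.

0.1752

Mismatches occur at site 2 (G→A), site 5 (T→G), site 18 (G→A), site 21 (C→G), site 22 (G→T).
p = 5/32 = 0.156250.
d = −0.75 · ln(1 − (4/3)·0.156250) = −0.75 · ln(0.791667) = −0.75 · (-0.233614) = 0.1752.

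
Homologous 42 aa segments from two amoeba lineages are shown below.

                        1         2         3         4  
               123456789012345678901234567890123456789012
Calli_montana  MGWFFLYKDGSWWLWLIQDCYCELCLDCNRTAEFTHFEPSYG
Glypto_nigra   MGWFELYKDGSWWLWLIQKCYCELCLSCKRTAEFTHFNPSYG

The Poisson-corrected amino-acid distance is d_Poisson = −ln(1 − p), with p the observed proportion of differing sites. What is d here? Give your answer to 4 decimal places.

Differing sites — 5:F/E; 19:D/K; 27:D/S; 29:N/K; 38:E/N.
p = 5/42 = 0.119048.
d = −ln(1 − 0.119048) = −ln(0.880952) = 0.1268.

0.1268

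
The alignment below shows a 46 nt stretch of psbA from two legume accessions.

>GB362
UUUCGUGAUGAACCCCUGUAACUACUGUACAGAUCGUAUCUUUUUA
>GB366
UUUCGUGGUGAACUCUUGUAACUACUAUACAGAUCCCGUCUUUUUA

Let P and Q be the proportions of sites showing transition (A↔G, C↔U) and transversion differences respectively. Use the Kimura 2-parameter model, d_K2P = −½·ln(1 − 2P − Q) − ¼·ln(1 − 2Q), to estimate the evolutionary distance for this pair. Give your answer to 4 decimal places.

The sequences differ at positions 8 (A/G, transition), 14 (C/U, transition), 16 (C/U, transition), 27 (G/A, transition), 36 (G/C, transversion), 37 (U/C, transition), 38 (A/G, transition).
Of the 7 differences, 6 transitions and 1 transversion over 46 sites: P = 6/46 = 0.130435, Q = 1/46 = 0.021739.
d = −0.5·ln(0.717391) − 0.25·ln(0.956522) = −0.5·(-0.332134) − 0.25·(-0.044451) = 0.1772.

0.1772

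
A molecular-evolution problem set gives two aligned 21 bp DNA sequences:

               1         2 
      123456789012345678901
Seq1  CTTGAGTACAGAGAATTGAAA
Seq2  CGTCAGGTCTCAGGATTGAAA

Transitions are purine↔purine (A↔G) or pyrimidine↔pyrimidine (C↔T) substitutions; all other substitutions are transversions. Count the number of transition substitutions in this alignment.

1

Differing sites — 2:T/G (Tv); 4:G/C (Tv); 7:T/G (Tv); 8:A/T (Tv); 10:A/T (Tv); 11:G/C (Tv); 14:A/G (Ti).
Of the 7 differences, 1 transition and 6 transversions, so the answer is 1.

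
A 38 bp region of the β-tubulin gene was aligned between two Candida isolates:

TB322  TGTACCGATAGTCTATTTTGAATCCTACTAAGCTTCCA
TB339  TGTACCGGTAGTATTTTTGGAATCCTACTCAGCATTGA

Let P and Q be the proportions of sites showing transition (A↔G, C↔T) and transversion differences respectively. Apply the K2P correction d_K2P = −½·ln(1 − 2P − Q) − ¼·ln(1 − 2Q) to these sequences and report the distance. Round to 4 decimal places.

The sequences differ at positions 8 (A/G, transition), 13 (C/A, transversion), 15 (A/T, transversion), 19 (T/G, transversion), 30 (A/C, transversion), 34 (T/A, transversion), 36 (C/T, transition), 37 (C/G, transversion).
Of the 8 differences, 2 transitions and 6 transversions over 38 sites: P = 2/38 = 0.052632, Q = 6/38 = 0.157895.
d = −0.5·ln(0.736841) − 0.25·ln(0.684210) = −0.5·(-0.305383) − 0.25·(-0.379490) = 0.2476.

0.2476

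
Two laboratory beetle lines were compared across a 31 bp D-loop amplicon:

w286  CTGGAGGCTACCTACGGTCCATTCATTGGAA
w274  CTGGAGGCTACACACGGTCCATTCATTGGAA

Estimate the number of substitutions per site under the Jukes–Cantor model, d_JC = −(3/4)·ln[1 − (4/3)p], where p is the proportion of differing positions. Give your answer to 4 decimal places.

0.0675

Mismatches occur at site 12 (C↔A), site 13 (T↔C).
p = 2/31 = 0.064516.
d = −0.75 · ln(1 − (4/3)·0.064516) = −0.75 · ln(0.913979) = −0.75 · (-0.089948) = 0.0675.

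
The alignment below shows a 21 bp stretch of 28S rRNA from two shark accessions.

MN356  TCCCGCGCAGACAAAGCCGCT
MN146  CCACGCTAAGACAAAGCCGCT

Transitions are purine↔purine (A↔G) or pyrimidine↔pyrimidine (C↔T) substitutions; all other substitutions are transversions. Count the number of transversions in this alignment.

Differing sites — 1:T/C (Ti); 3:C/A (Tv); 7:G/T (Tv); 8:C/A (Tv).
Of the 4 differences, 1 transition and 3 transversions, so the answer is 3.

3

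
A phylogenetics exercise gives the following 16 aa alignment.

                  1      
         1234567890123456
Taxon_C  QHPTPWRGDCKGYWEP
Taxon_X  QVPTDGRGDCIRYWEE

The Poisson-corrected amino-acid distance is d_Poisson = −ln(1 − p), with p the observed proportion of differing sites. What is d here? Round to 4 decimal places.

Differing sites — 2:H/V; 5:P/D; 6:W/G; 11:K/I; 12:G/R; 16:P/E.
p = 6/16 = 0.375000.
d = −ln(1 − 0.375000) = −ln(0.625000) = 0.4700.

0.4700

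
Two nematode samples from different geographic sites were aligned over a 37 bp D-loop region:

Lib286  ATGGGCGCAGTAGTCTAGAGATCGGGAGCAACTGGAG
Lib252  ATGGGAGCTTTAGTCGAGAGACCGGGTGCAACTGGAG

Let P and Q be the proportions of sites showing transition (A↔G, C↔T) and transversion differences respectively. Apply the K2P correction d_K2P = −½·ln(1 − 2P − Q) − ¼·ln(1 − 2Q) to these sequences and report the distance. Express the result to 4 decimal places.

0.1836

Mismatches occur at site 6 (C↔A, transversion), site 9 (A↔T, transversion), site 10 (G↔T, transversion), site 16 (T↔G, transversion), site 22 (T↔C, transition), site 27 (A↔T, transversion).
Of the 6 differences, 1 transition and 5 transversions over 37 sites: P = 1/37 = 0.027027, Q = 5/37 = 0.135135.
d = −0.5·ln(0.810811) − 0.25·ln(0.729730) = −0.5·(-0.209720) − 0.25·(-0.315081) = 0.1836.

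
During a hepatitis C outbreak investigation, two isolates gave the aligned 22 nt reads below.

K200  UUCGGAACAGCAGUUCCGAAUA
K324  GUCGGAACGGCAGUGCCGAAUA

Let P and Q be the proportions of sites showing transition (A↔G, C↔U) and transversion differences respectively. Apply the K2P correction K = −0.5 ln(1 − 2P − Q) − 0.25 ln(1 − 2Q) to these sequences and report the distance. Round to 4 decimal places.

The sequences differ at positions 1 (U/G, transversion), 9 (A/G, transition), 15 (U/G, transversion).
Of the 3 differences, 1 transition and 2 transversions over 22 sites: P = 1/22 = 0.045455, Q = 2/22 = 0.090909.
d = −0.5·ln(0.818181) − 0.25·ln(0.818182) = −0.5·(-0.200672) − 0.25·(-0.200670) = 0.1505.

0.1505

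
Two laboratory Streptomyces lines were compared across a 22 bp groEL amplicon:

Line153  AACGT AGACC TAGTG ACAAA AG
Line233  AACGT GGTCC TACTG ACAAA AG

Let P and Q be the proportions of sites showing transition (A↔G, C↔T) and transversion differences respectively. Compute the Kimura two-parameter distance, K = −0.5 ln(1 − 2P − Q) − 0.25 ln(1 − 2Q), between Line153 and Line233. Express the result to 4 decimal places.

0.1505

Mismatches occur at site 6 (A↔G, transition), site 8 (A↔T, transversion), site 13 (G↔C, transversion).
Of the 3 differences, 1 transition and 2 transversions over 22 sites: P = 1/22 = 0.045455, Q = 2/22 = 0.090909.
d = −0.5·ln(0.818181) − 0.25·ln(0.818182) = −0.5·(-0.200672) − 0.25·(-0.200670) = 0.1505.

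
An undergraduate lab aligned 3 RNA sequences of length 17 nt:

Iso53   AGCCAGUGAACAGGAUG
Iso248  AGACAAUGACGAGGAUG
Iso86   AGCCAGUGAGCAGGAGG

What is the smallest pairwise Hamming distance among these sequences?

Pairwise Hamming distances:
  Iso53 vs Iso248: 4
  Iso53 vs Iso86: 2
  Iso248 vs Iso86: 5
The smallest is 2, between Iso53 and Iso86.

2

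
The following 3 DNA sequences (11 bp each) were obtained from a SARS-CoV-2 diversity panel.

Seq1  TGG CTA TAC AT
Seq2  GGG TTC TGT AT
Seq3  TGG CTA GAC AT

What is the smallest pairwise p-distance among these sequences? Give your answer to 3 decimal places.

Pairwise Hamming distances:
  Seq1 vs Seq2: 5
  Seq1 vs Seq3: 1
  Seq2 vs Seq3: 6
The smallest is 1 mismatch, between Seq1 and Seq3; p = 1/11 = 0.091.

0.091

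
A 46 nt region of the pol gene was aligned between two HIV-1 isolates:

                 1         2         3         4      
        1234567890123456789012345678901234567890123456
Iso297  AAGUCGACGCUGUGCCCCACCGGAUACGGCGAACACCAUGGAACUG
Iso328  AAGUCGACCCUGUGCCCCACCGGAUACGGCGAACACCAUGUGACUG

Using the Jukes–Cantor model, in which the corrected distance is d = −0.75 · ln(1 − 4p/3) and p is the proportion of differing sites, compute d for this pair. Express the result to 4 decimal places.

0.0682

Differing sites — 9:G/C; 41:G/U; 42:A/G.
p = 3/46 = 0.065217.
d = −0.75 · ln(1 − (4/3)·0.065217) = −0.75 · ln(0.913044) = −0.75 · (-0.090971) = 0.0682.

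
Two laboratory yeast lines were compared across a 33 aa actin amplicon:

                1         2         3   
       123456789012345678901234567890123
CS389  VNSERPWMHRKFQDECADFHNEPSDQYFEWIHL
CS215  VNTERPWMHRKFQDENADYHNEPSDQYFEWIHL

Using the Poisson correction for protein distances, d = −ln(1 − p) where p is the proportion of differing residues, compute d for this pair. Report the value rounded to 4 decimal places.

0.0953

The sequences differ at positions 3 (S/T), 16 (C/N), 19 (F/Y).
p = 3/33 = 0.090909.
d = −ln(1 − 0.090909) = −ln(0.909091) = 0.0953.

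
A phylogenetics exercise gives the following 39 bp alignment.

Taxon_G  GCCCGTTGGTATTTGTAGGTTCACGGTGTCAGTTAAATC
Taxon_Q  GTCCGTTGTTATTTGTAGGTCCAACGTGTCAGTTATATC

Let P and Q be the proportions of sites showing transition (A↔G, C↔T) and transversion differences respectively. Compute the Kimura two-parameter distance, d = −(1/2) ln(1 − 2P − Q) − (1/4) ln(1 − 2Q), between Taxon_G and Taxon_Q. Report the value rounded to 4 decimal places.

0.1722

Differing sites — 2:C/T (Ti); 9:G/T (Tv); 21:T/C (Ti); 24:C/A (Tv); 25:G/C (Tv); 36:A/T (Tv).
Of the 6 differences, 2 transitions and 4 transversions over 39 sites: P = 2/39 = 0.051282, Q = 4/39 = 0.102564.
d = −0.5·ln(0.794872) − 0.25·ln(0.794872) = −0.5·(-0.229574) − 0.25·(-0.229574) = 0.1722.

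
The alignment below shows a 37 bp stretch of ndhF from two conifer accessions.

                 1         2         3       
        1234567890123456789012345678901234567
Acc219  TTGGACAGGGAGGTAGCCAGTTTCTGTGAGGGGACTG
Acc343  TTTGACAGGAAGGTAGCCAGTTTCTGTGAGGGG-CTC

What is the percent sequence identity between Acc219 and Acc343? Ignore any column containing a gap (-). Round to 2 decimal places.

Excluding the 1 gap column leaves 36 comparable sites.
The sequences differ at positions 3 (G/T), 10 (G/A), 37 (G/C).
33 of the 36 comparable sites match, so the percent identity is 33/36 × 100 = 91.67%.

91.67%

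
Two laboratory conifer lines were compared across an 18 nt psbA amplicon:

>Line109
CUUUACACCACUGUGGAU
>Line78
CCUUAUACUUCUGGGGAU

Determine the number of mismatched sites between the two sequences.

5

Differing sites — 2:U/C; 6:C/U; 9:C/U; 10:A/U; 14:U/G.
That gives 5 mismatches out of 18 aligned sites, so the Hamming distance is 5.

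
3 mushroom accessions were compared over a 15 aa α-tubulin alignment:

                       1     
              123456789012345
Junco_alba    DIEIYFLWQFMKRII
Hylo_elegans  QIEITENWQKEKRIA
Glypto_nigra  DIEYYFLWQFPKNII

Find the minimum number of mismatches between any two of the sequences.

Pairwise Hamming distances:
  Junco_alba vs Hylo_elegans: 7
  Junco_alba vs Glypto_nigra: 3
  Hylo_elegans vs Glypto_nigra: 9
The smallest is 3, between Junco_alba and Glypto_nigra.

3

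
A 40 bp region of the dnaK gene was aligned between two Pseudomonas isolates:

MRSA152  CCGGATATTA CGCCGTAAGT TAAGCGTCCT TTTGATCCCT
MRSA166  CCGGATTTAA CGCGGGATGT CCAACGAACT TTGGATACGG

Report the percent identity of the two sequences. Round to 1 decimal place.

65.0%

Mismatches occur at site 7 (A/T), site 9 (T/A), site 14 (C/G), site 16 (T/G), site 18 (A/T), site 21 (T/C), site 22 (A/C), site 24 (G/A), site 27 (T/A), site 28 (C/A), site 33 (T/G), site 37 (C/A), site 39 (C/G), site 40 (T/G).
26 of the 40 sites match, so the percent identity is 26/40 × 100 = 65.0%.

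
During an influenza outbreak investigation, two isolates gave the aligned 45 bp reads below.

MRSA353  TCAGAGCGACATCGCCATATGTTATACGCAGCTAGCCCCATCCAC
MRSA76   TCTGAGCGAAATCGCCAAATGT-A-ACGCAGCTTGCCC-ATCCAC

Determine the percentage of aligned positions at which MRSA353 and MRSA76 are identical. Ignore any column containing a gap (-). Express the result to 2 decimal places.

Excluding the 3 gap columns leaves 42 comparable sites.
Mismatches occur at site 3 (A/T), site 10 (C/A), site 18 (T/A), site 34 (A/T).
38 of the 42 comparable sites match, so the percent identity is 38/42 × 100 = 90.48%.

90.48%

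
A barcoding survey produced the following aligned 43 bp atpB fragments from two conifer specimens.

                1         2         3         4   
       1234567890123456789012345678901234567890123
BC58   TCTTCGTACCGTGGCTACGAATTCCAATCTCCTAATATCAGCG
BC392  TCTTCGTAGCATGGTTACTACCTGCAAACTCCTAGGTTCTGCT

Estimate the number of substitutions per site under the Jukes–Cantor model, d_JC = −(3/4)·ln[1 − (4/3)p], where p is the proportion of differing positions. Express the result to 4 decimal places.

The sequences differ at positions 9 (C/G), 11 (G/A), 15 (C/T), 19 (G/T), 21 (A/C), 22 (T/C), 24 (C/G), 28 (T/A), 35 (A/G), 36 (T/G), 37 (A/T), 40 (A/T), 43 (G/T).
p = 13/43 = 0.302326.
d = −0.75 · ln(1 − (4/3)·0.302326) = −0.75 · ln(0.596899) = −0.75 · (-0.516007) = 0.3870.

0.3870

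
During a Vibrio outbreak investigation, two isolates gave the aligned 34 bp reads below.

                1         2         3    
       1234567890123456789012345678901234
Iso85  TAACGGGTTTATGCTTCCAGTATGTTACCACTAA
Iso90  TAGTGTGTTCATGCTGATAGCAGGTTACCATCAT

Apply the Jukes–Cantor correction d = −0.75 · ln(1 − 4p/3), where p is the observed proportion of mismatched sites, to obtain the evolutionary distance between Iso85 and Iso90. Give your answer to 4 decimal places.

0.4770

Differing sites — 3:A/G; 4:C/T; 6:G/T; 10:T/C; 16:T/G; 17:C/A; 18:C/T; 21:T/C; 23:T/G; 31:C/T; 32:T/C; 34:A/T.
p = 12/34 = 0.352941.
d = −0.75 · ln(1 − (4/3)·0.352941) = −0.75 · ln(0.529412) = −0.75 · (-0.635988) = 0.4770.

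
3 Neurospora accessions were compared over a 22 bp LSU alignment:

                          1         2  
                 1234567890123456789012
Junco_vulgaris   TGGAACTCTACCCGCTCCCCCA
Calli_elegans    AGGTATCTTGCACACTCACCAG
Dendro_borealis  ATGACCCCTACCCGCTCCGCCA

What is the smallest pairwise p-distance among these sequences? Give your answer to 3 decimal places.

0.227

Pairwise Hamming distances:
  Junco_vulgaris vs Calli_elegans: 11
  Junco_vulgaris vs Dendro_borealis: 5
  Calli_elegans vs Dendro_borealis: 12
The smallest is 5 mismatches, between Junco_vulgaris and Dendro_borealis; p = 5/22 = 0.227.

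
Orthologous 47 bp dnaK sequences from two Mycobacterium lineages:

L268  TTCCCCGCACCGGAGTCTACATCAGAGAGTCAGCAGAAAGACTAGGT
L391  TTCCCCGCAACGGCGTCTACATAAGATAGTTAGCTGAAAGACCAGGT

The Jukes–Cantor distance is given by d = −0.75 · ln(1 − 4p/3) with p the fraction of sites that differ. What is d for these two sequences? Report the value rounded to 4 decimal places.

The sequences differ at positions 10 (C/A), 14 (A/C), 23 (C/A), 27 (G/T), 31 (C/T), 35 (A/T), 43 (T/C).
p = 7/47 = 0.148936.
d = −0.75 · ln(1 − (4/3)·0.148936) = −0.75 · ln(0.801419) = −0.75 · (-0.221371) = 0.1660.

0.1660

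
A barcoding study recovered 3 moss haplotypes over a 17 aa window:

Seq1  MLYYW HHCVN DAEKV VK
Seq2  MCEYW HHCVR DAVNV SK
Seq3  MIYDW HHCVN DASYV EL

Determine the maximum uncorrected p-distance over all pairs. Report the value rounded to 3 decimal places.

Pairwise Hamming distances:
  Seq1 vs Seq2: 6
  Seq1 vs Seq3: 6
  Seq2 vs Seq3: 8
The largest is 8 mismatches, between Seq2 and Seq3; p = 8/17 = 0.471.

0.471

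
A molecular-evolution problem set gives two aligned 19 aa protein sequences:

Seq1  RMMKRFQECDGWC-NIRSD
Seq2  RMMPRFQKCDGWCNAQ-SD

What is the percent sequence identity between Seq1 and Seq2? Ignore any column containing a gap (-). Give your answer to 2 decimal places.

Excluding the 2 gap columns leaves 17 comparable sites.
Differing sites — 4:K/P; 8:E/K; 15:N/A; 16:I/Q.
13 of the 17 comparable sites match, so the percent identity is 13/17 × 100 = 76.47%.

76.47%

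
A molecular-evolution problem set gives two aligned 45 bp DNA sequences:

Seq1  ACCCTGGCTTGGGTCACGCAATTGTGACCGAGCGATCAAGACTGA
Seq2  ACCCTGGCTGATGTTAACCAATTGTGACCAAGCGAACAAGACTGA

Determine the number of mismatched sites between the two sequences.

8

The sequences differ at positions 10 (T/G), 11 (G/A), 12 (G/T), 15 (C/T), 17 (C/A), 18 (G/C), 30 (G/A), 36 (T/A).
That gives 8 mismatches out of 45 aligned sites, so the Hamming distance is 8.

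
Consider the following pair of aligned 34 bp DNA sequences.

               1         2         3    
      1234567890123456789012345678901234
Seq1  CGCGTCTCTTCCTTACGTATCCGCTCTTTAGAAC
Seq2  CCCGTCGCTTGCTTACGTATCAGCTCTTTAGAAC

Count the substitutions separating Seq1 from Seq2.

Mismatches occur at site 2 (G↔C), site 7 (T↔G), site 11 (C↔G), site 22 (C↔A).
That gives 4 mismatches out of 34 aligned sites, so the Hamming distance is 4.

4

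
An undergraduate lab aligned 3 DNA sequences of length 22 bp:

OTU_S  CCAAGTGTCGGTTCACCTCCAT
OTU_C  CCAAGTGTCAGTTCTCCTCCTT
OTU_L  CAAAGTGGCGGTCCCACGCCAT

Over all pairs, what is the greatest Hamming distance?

8

Pairwise Hamming distances:
  OTU_S vs OTU_C: 3
  OTU_S vs OTU_L: 6
  OTU_C vs OTU_L: 8
The largest is 8, between OTU_C and OTU_L.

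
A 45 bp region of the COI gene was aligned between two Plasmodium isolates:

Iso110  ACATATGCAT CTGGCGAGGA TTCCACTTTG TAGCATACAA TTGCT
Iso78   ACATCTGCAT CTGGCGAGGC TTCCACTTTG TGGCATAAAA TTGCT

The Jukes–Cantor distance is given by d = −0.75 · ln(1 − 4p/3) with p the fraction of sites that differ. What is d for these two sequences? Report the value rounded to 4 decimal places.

0.0946

Mismatches occur at site 5 (A↔C), site 20 (A↔C), site 32 (A↔G), site 38 (C↔A).
p = 4/45 = 0.088889.
d = −0.75 · ln(1 − (4/3)·0.088889) = −0.75 · ln(0.881481) = −0.75 · (-0.126152) = 0.0946.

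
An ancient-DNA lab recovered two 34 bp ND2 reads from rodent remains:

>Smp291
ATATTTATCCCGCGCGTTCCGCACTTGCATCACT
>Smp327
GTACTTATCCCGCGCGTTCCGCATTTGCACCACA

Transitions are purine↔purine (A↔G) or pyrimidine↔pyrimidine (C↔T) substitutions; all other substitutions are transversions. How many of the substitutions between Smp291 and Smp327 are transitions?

4

Differing sites — 1:A/G (Ti); 4:T/C (Ti); 24:C/T (Ti); 30:T/C (Ti); 34:T/A (Tv).
Of the 5 differences, 4 transitions and 1 transversion, so the answer is 4.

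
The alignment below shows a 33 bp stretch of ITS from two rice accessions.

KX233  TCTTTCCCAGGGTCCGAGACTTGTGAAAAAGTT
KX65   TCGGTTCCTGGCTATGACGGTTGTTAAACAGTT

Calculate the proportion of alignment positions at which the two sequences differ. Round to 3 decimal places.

0.364

The sequences differ at positions 3 (T/G), 4 (T/G), 6 (C/T), 9 (A/T), 12 (G/C), 14 (C/A), 15 (C/T), 18 (G/C), 19 (A/G), 20 (C/G), 25 (G/T), 29 (A/C).
There are 12 differences over 33 sites, so p = 12/33 = 0.364.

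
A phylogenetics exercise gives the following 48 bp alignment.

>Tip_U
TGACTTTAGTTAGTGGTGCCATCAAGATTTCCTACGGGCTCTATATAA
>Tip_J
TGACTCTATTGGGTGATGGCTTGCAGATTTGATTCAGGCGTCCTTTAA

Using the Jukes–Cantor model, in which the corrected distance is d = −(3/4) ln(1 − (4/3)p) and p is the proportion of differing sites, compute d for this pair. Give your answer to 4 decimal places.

Mismatches occur at site 6 (T↔C), site 9 (G↔T), site 11 (T↔G), site 12 (A↔G), site 16 (G↔A), site 19 (C↔G), site 21 (A↔T), site 23 (C↔G), site 24 (A↔C), site 31 (C↔G), site 32 (C↔A), site 34 (A↔T), site 36 (G↔A), site 40 (T↔G), site 41 (C↔T), site 42 (T↔C), site 43 (A↔C), site 45 (A↔T).
p = 18/48 = 0.375000.
d = −0.75 · ln(1 − (4/3)·0.375000) = −0.75 · ln(0.500000) = −0.75 · (-0.693147) = 0.5199.

0.5199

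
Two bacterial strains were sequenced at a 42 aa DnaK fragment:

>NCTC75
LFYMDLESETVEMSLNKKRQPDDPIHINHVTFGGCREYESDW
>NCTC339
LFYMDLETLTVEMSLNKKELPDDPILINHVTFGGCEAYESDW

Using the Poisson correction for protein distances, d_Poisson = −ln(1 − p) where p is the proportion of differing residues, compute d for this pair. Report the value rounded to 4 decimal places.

0.1823

Differing sites — 8:S/T; 9:E/L; 19:R/E; 20:Q/L; 26:H/L; 36:R/E; 37:E/A.
p = 7/42 = 0.166667.
d = −ln(1 − 0.166667) = −ln(0.833333) = 0.1823.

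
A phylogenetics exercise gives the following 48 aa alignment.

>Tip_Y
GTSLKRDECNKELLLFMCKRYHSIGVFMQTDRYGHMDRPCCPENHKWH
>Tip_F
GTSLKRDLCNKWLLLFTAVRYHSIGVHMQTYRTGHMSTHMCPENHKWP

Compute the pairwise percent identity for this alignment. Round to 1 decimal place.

72.9%

The sequences differ at positions 8 (E/L), 12 (E/W), 17 (M/T), 18 (C/A), 19 (K/V), 27 (F/H), 31 (D/Y), 33 (Y/T), 37 (D/S), 38 (R/T), 39 (P/H), 40 (C/M), 48 (H/P).
35 of the 48 sites match, so the percent identity is 35/48 × 100 = 72.9%.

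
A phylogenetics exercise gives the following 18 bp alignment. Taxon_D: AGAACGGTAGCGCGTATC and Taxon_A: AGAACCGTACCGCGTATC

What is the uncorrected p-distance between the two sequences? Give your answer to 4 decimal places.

Mismatches occur at site 6 (G→C), site 10 (G→C).
There are 2 differences over 18 sites, so p = 2/18 = 0.1111.

0.1111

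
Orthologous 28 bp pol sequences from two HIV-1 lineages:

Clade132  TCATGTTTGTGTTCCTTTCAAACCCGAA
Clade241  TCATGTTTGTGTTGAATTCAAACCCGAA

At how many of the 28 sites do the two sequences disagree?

The sequences differ at positions 14 (C/G), 15 (C/A), 16 (T/A).
That gives 3 mismatches out of 28 aligned sites, so the Hamming distance is 3.

3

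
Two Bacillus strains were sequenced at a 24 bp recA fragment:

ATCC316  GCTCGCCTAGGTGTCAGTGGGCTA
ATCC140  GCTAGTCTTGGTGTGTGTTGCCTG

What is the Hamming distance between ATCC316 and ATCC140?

The sequences differ at positions 4 (C/A), 6 (C/T), 9 (A/T), 15 (C/G), 16 (A/T), 19 (G/T), 21 (G/C), 24 (A/G).
That gives 8 mismatches out of 24 aligned sites, so the Hamming distance is 8.

8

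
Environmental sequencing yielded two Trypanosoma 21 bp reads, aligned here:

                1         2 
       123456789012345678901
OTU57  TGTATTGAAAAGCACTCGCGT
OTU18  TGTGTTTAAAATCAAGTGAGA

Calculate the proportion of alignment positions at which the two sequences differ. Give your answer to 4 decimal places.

0.3810

Differing sites — 4:A/G; 7:G/T; 12:G/T; 15:C/A; 16:T/G; 17:C/T; 19:C/A; 21:T/A.
There are 8 differences over 21 sites, so p = 8/21 = 0.3810.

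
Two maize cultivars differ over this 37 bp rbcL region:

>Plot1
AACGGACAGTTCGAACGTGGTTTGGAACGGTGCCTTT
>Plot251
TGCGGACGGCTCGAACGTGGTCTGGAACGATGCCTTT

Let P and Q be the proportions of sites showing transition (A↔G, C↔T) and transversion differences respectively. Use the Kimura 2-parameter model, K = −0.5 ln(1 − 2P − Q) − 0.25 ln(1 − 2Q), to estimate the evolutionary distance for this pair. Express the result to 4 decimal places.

Mismatches occur at site 1 (A↔T, transversion), site 2 (A↔G, transition), site 8 (A↔G, transition), site 10 (T↔C, transition), site 22 (T↔C, transition), site 30 (G↔A, transition).
Of the 6 differences, 5 transitions and 1 transversion over 37 sites: P = 5/37 = 0.135135, Q = 1/37 = 0.027027.
d = −0.5·ln(0.702703) − 0.25·ln(0.945946) = −0.5·(-0.352821) − 0.25·(-0.055570) = 0.1903.

0.1903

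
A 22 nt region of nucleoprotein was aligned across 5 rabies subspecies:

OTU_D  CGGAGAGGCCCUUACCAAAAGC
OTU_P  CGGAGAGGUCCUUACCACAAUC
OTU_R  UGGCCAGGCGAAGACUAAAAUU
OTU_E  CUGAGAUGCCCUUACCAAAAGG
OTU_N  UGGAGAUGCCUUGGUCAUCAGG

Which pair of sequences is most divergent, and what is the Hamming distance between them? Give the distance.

13

Pairwise Hamming distances:
  OTU_D vs OTU_P: 3
  OTU_D vs OTU_R: 10
  OTU_D vs OTU_E: 3
  OTU_D vs OTU_N: 9
  OTU_P vs OTU_R: 11
  OTU_P vs OTU_E: 6
  OTU_P vs OTU_N: 11
  OTU_R vs OTU_E: 12
  OTU_R vs OTU_N: 13
  OTU_E vs OTU_N: 8
The largest is 13, between OTU_R and OTU_N.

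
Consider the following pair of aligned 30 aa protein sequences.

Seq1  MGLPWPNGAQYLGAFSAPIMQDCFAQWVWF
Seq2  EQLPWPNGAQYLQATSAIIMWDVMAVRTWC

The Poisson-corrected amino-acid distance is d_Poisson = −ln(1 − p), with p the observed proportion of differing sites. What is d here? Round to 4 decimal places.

Mismatches occur at site 1 (M→E), site 2 (G→Q), site 13 (G→Q), site 15 (F→T), site 18 (P→I), site 21 (Q→W), site 23 (C→V), site 24 (F→M), site 26 (Q→V), site 27 (W→R), site 28 (V→T), site 30 (F→C).
p = 12/30 = 0.400000.
d = −ln(1 − 0.400000) = −ln(0.600000) = 0.5108.

0.5108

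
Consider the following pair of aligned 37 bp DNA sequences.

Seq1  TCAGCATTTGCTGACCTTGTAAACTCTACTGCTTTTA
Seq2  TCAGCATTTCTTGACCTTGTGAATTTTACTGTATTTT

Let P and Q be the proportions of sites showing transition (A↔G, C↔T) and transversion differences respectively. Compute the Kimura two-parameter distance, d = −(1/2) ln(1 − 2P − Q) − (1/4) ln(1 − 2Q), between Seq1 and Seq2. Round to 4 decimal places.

Mismatches occur at site 10 (G↔C, transversion), site 11 (C↔T, transition), site 21 (A↔G, transition), site 24 (C↔T, transition), site 26 (C↔T, transition), site 32 (C↔T, transition), site 33 (T↔A, transversion), site 37 (A↔T, transversion).
Of the 8 differences, 5 transitions and 3 transversions over 37 sites: P = 5/37 = 0.135135, Q = 3/37 = 0.081081.
d = −0.5·ln(0.648649) − 0.25·ln(0.837838) = −0.5·(-0.432864) − 0.25·(-0.176931) = 0.2607.

0.2607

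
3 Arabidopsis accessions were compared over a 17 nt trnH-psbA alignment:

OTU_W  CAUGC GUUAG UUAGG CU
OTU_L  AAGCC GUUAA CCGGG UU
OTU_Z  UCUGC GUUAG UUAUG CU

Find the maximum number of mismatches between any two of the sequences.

10

Pairwise Hamming distances:
  OTU_W vs OTU_L: 8
  OTU_W vs OTU_Z: 3
  OTU_L vs OTU_Z: 10
The largest is 10, between OTU_L and OTU_Z.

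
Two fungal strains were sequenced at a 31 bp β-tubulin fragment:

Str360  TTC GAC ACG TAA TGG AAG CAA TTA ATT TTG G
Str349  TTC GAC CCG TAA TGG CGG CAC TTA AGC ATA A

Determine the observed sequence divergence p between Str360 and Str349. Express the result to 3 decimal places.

0.290

Differing sites — 7:A/C; 16:A/C; 17:A/G; 21:A/C; 26:T/G; 27:T/C; 28:T/A; 30:G/A; 31:G/A.
There are 9 differences over 31 sites, so p = 9/31 = 0.290.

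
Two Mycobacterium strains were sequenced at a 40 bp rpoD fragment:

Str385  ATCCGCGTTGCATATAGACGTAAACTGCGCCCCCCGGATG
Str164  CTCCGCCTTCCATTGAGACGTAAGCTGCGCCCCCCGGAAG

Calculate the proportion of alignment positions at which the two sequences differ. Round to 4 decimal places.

The sequences differ at positions 1 (A/C), 7 (G/C), 10 (G/C), 14 (A/T), 15 (T/G), 24 (A/G), 39 (T/A).
There are 7 differences over 40 sites, so p = 7/40 = 0.1750.

0.1750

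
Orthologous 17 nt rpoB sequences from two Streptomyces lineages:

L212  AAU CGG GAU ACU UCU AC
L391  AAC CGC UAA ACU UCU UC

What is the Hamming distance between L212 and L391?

5

The sequences differ at positions 3 (U/C), 6 (G/C), 7 (G/U), 9 (U/A), 16 (A/U).
That gives 5 mismatches out of 17 aligned sites, so the Hamming distance is 5.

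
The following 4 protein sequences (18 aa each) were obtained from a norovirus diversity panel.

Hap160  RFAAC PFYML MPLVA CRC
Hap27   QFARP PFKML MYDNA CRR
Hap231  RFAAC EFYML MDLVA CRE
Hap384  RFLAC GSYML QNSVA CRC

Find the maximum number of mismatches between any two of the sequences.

12

Pairwise Hamming distances:
  Hap160 vs Hap27: 8
  Hap160 vs Hap231: 3
  Hap160 vs Hap384: 6
  Hap27 vs Hap231: 9
  Hap27 vs Hap384: 12
  Hap231 vs Hap384: 7
The largest is 12, between Hap27 and Hap384.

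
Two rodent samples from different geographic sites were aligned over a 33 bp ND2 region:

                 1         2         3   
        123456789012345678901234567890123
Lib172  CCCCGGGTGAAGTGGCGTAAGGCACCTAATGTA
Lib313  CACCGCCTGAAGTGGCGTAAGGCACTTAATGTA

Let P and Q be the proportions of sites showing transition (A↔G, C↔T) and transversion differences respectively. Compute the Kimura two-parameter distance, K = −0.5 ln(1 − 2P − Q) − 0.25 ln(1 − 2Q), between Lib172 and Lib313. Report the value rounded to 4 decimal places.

The sequences differ at positions 2 (C/A, transversion), 6 (G/C, transversion), 7 (G/C, transversion), 26 (C/T, transition).
Of the 4 differences, 1 transition and 3 transversions over 33 sites: P = 1/33 = 0.030303, Q = 3/33 = 0.090909.
d = −0.5·ln(0.848485) − 0.25·ln(0.818182) = −0.5·(-0.164303) − 0.25·(-0.200670) = 0.1323.

0.1323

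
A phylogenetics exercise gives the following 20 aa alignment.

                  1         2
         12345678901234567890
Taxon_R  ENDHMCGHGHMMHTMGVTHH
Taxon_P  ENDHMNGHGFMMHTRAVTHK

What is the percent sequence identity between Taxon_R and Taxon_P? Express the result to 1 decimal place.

Mismatches occur at site 6 (C→N), site 10 (H→F), site 15 (M→R), site 16 (G→A), site 20 (H→K).
15 of the 20 sites match, so the percent identity is 15/20 × 100 = 75.0%.

75.0%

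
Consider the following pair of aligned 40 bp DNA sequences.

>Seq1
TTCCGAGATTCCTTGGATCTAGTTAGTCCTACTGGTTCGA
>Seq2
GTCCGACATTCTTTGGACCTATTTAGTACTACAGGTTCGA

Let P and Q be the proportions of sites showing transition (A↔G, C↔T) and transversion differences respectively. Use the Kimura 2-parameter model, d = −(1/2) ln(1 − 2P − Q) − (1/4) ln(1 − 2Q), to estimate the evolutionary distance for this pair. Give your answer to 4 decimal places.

0.1994

The sequences differ at positions 1 (T/G, transversion), 7 (G/C, transversion), 12 (C/T, transition), 18 (T/C, transition), 22 (G/T, transversion), 28 (C/A, transversion), 33 (T/A, transversion).
Of the 7 differences, 2 transitions and 5 transversions over 40 sites: P = 2/40 = 0.050000, Q = 5/40 = 0.125000.
d = −0.5·ln(0.775000) − 0.25·ln(0.750000) = −0.5·(-0.254892) − 0.25·(-0.287682) = 0.1994.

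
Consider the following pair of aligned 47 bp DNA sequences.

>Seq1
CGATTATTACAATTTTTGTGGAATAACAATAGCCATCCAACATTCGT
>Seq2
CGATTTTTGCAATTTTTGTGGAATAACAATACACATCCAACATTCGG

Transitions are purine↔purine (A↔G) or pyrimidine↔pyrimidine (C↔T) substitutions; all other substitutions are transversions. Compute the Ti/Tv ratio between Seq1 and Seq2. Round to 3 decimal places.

The sequences differ at positions 6 (A/T, transversion), 9 (A/G, transition), 32 (G/C, transversion), 33 (C/A, transversion), 47 (T/G, transversion).
Of the 5 differences, 1 transition and 4 transversions, so Ti/Tv = 1/4 = 0.250.

0.250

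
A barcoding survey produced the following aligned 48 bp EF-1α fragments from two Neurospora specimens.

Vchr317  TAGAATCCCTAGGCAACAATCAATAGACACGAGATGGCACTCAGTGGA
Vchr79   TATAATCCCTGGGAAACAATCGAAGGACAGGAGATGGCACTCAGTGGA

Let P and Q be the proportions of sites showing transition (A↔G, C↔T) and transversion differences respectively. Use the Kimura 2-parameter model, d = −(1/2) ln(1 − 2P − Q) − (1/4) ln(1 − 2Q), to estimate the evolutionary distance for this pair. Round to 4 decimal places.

The sequences differ at positions 3 (G/T, transversion), 11 (A/G, transition), 14 (C/A, transversion), 22 (A/G, transition), 24 (T/A, transversion), 25 (A/G, transition), 30 (C/G, transversion).
Of the 7 differences, 3 transitions and 4 transversions over 48 sites: P = 3/48 = 0.062500, Q = 4/48 = 0.083333.
d = −0.5·ln(0.791667) − 0.25·ln(0.833334) = −0.5·(-0.233614) − 0.25·(-0.182321) = 0.1624.

0.1624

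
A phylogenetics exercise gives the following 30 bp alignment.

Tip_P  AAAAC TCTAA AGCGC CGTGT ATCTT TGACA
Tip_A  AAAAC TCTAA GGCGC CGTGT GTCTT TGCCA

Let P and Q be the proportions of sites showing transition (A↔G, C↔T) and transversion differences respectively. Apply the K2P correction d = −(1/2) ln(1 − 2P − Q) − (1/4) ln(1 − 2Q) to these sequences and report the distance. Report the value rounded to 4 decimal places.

0.1084

Differing sites — 11:A/G (Ti); 21:A/G (Ti); 28:A/C (Tv).
Of the 3 differences, 2 transitions and 1 transversion over 30 sites: P = 2/30 = 0.066667, Q = 1/30 = 0.033333.
d = −0.5·ln(0.833333) − 0.25·ln(0.933334) = −0.5·(-0.182322) − 0.25·(-0.068992) = 0.1084.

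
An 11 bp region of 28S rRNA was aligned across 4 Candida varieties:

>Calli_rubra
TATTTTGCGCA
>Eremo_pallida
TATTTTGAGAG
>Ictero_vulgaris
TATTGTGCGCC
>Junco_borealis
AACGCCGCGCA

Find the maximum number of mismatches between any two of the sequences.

8

Pairwise Hamming distances:
  Calli_rubra vs Eremo_pallida: 3
  Calli_rubra vs Ictero_vulgaris: 2
  Calli_rubra vs Junco_borealis: 5
  Eremo_pallida vs Ictero_vulgaris: 4
  Eremo_pallida vs Junco_borealis: 8
  Ictero_vulgaris vs Junco_borealis: 6
The largest is 8, between Eremo_pallida and Junco_borealis.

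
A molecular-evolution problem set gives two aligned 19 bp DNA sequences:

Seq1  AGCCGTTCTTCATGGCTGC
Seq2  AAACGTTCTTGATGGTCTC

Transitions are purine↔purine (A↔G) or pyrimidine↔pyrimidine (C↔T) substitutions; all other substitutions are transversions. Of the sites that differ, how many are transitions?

Differing sites — 2:G/A (Ti); 3:C/A (Tv); 11:C/G (Tv); 16:C/T (Ti); 17:T/C (Ti); 18:G/T (Tv).
Of the 6 differences, 3 transitions and 3 transversions, so the answer is 3.

3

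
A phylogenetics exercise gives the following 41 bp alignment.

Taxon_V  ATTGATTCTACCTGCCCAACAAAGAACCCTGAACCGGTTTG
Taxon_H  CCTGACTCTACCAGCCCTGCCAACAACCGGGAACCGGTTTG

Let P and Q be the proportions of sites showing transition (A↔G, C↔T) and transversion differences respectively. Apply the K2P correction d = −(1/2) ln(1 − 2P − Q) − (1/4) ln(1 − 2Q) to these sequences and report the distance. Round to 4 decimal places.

0.2951

The sequences differ at positions 1 (A/C, transversion), 2 (T/C, transition), 6 (T/C, transition), 13 (T/A, transversion), 18 (A/T, transversion), 19 (A/G, transition), 21 (A/C, transversion), 24 (G/C, transversion), 29 (C/G, transversion), 30 (T/G, transversion).
Of the 10 differences, 3 transitions and 7 transversions over 41 sites: P = 3/41 = 0.073171, Q = 7/41 = 0.170732.
d = −0.5·ln(0.682926) − 0.25·ln(0.658536) = −0.5·(-0.381369) − 0.25·(-0.417736) = 0.2951.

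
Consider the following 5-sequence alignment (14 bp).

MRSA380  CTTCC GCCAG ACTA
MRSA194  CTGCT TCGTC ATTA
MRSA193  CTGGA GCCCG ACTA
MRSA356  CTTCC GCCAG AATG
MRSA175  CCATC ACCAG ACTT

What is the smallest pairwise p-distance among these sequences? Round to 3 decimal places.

Pairwise Hamming distances:
  MRSA380 vs MRSA194: 7
  MRSA380 vs MRSA193: 4
  MRSA380 vs MRSA356: 2
  MRSA380 vs MRSA175: 5
  MRSA194 vs MRSA193: 7
  MRSA194 vs MRSA356: 8
  MRSA194 vs MRSA175: 10
  MRSA193 vs MRSA356: 6
  MRSA193 vs MRSA175: 7
  MRSA356 vs MRSA175: 6
The smallest is 2 mismatches, between MRSA380 and MRSA356; p = 2/14 = 0.143.

0.143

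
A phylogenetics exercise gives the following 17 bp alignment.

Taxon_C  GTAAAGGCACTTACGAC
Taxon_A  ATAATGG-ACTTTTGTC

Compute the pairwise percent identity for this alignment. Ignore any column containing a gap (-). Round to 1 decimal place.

68.8%

Excluding the 1 gap column leaves 16 comparable sites.
The sequences differ at positions 1 (G/A), 5 (A/T), 13 (A/T), 14 (C/T), 16 (A/T).
11 of the 16 comparable sites match, so the percent identity is 11/16 × 100 = 68.8%.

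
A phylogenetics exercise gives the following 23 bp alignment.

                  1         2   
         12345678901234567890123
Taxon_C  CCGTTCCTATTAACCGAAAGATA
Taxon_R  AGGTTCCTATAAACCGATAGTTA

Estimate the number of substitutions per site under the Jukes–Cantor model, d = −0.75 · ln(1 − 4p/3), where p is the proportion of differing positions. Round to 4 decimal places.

0.2567

The sequences differ at positions 1 (C/A), 2 (C/G), 11 (T/A), 18 (A/T), 21 (A/T).
p = 5/23 = 0.217391.
d = −0.75 · ln(1 − (4/3)·0.217391) = −0.75 · ln(0.710145) = −0.75 · (-0.342286) = 0.2567.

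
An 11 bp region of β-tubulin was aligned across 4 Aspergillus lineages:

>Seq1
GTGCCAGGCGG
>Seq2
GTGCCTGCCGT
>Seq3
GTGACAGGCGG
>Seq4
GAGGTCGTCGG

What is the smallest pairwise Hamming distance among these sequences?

1

Pairwise Hamming distances:
  Seq1 vs Seq2: 3
  Seq1 vs Seq3: 1
  Seq1 vs Seq4: 5
  Seq2 vs Seq3: 4
  Seq2 vs Seq4: 6
  Seq3 vs Seq4: 5
The smallest is 1, between Seq1 and Seq3.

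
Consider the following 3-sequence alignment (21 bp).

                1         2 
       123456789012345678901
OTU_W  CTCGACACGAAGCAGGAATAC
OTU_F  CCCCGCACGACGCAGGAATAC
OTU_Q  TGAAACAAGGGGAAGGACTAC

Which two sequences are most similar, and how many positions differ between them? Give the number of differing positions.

4

Pairwise Hamming distances:
  OTU_W vs OTU_F: 4
  OTU_W vs OTU_Q: 9
  OTU_F vs OTU_Q: 10
The smallest is 4, between OTU_W and OTU_F.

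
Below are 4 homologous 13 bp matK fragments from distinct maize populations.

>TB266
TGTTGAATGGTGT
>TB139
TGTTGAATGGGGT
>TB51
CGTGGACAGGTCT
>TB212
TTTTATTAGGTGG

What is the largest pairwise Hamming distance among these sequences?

Pairwise Hamming distances:
  TB266 vs TB139: 1
  TB266 vs TB51: 5
  TB266 vs TB212: 6
  TB139 vs TB51: 6
  TB139 vs TB212: 7
  TB51 vs TB212: 8
The largest is 8, between TB51 and TB212.

8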